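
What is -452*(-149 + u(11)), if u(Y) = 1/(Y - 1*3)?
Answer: 134583/2 ≈ 67292.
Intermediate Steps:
u(Y) = 1/(-3 + Y) (u(Y) = 1/(Y - 3) = 1/(-3 + Y))
-452*(-149 + u(11)) = -452*(-149 + 1/(-3 + 11)) = -452*(-149 + 1/8) = -452*(-149 + ⅛) = -452*(-1191/8) = 134583/2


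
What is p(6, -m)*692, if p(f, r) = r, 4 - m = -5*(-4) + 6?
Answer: 15224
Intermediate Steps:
m = -22 (m = 4 - (-5*(-4) + 6) = 4 - (20 + 6) = 4 - 1*26 = 4 - 26 = -22)
p(6, -m)*692 = -1*(-22)*692 = 22*692 = 15224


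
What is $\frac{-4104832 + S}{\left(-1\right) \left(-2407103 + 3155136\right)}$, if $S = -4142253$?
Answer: $\frac{749735}{68003} \approx 11.025$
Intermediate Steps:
$\frac{-4104832 + S}{\left(-1\right) \left(-2407103 + 3155136\right)} = \frac{-4104832 - 4142253}{\left(-1\right) \left(-2407103 + 3155136\right)} = - \frac{8247085}{\left(-1\right) 748033} = - \frac{8247085}{-748033} = \left(-8247085\right) \left(- \frac{1}{748033}\right) = \frac{749735}{68003}$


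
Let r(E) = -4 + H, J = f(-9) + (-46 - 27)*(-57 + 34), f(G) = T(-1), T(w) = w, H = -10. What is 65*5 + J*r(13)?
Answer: -23167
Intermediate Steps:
f(G) = -1
J = 1678 (J = -1 + (-46 - 27)*(-57 + 34) = -1 - 73*(-23) = -1 + 1679 = 1678)
r(E) = -14 (r(E) = -4 - 10 = -14)
65*5 + J*r(13) = 65*5 + 1678*(-14) = 325 - 23492 = -23167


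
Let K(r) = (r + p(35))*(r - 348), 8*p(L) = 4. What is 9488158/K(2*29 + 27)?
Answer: -18976316/44973 ≈ -421.95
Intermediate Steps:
p(L) = ½ (p(L) = (⅛)*4 = ½)
K(r) = (½ + r)*(-348 + r) (K(r) = (r + ½)*(r - 348) = (½ + r)*(-348 + r))
9488158/K(2*29 + 27) = 9488158/(-174 + (2*29 + 27)² - 695*(2*29 + 27)/2) = 9488158/(-174 + (58 + 27)² - 695*(58 + 27)/2) = 9488158/(-174 + 85² - 695/2*85) = 9488158/(-174 + 7225 - 59075/2) = 9488158/(-44973/2) = 9488158*(-2/44973) = -18976316/44973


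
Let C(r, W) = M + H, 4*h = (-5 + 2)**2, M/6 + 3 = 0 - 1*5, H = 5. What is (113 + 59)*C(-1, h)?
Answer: -7396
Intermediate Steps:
M = -48 (M = -18 + 6*(0 - 1*5) = -18 + 6*(0 - 5) = -18 + 6*(-5) = -18 - 30 = -48)
h = 9/4 (h = (-5 + 2)**2/4 = (1/4)*(-3)**2 = (1/4)*9 = 9/4 ≈ 2.2500)
C(r, W) = -43 (C(r, W) = -48 + 5 = -43)
(113 + 59)*C(-1, h) = (113 + 59)*(-43) = 172*(-43) = -7396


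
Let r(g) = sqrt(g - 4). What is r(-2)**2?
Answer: -6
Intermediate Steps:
r(g) = sqrt(-4 + g)
r(-2)**2 = (sqrt(-4 - 2))**2 = (sqrt(-6))**2 = (I*sqrt(6))**2 = -6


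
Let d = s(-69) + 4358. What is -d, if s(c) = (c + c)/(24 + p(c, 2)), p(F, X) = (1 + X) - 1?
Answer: -56585/13 ≈ -4352.7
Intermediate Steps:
p(F, X) = X
s(c) = c/13 (s(c) = (c + c)/(24 + 2) = (2*c)/26 = (2*c)*(1/26) = c/13)
d = 56585/13 (d = (1/13)*(-69) + 4358 = -69/13 + 4358 = 56585/13 ≈ 4352.7)
-d = -1*56585/13 = -56585/13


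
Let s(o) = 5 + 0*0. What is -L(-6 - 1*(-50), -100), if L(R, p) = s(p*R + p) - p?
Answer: -105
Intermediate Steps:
s(o) = 5 (s(o) = 5 + 0 = 5)
L(R, p) = 5 - p
-L(-6 - 1*(-50), -100) = -(5 - 1*(-100)) = -(5 + 100) = -1*105 = -105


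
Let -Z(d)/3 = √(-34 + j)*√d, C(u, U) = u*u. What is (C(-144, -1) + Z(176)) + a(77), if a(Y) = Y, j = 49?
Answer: 20813 - 12*√165 ≈ 20659.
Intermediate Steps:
C(u, U) = u²
Z(d) = -3*√15*√d (Z(d) = -3*√(-34 + 49)*√d = -3*√15*√d)
(C(-144, -1) + Z(176)) + a(77) = ((-144)² - 3*√15*√176) + 77 = (20736 - 3*√15*4*√11) + 77 = (20736 - 12*√165) + 77 = 20813 - 12*√165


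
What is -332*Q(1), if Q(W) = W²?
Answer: -332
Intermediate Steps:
-332*Q(1) = -332*1² = -332*1 = -332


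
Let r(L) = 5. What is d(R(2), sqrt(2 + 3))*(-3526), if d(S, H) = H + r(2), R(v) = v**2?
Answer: -17630 - 3526*sqrt(5) ≈ -25514.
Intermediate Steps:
d(S, H) = 5 + H (d(S, H) = H + 5 = 5 + H)
d(R(2), sqrt(2 + 3))*(-3526) = (5 + sqrt(2 + 3))*(-3526) = (5 + sqrt(5))*(-3526) = -17630 - 3526*sqrt(5)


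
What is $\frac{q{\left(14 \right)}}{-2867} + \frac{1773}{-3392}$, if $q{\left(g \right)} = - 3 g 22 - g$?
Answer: $- \frac{1901495}{9724864} \approx -0.19553$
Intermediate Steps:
$q{\left(g \right)} = - 67 g$ ($q{\left(g \right)} = - 66 g - g = - 67 g$)
$\frac{q{\left(14 \right)}}{-2867} + \frac{1773}{-3392} = \frac{\left(-67\right) 14}{-2867} + \frac{1773}{-3392} = \left(-938\right) \left(- \frac{1}{2867}\right) + 1773 \left(- \frac{1}{3392}\right) = \frac{938}{2867} - \frac{1773}{3392} = - \frac{1901495}{9724864}$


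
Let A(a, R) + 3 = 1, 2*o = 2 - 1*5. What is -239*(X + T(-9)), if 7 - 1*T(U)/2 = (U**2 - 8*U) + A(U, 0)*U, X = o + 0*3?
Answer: 157501/2 ≈ 78751.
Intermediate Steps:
o = -3/2 (o = (2 - 1*5)/2 = (2 - 5)/2 = (1/2)*(-3) = -3/2 ≈ -1.5000)
A(a, R) = -2 (A(a, R) = -3 + 1 = -2)
X = -3/2 (X = -3/2 + 0*3 = -3/2 + 0 = -3/2 ≈ -1.5000)
T(U) = 14 - 2*U**2 + 20*U (T(U) = 14 - 2*((U**2 - 8*U) - 2*U) = 14 - 2*(U**2 - 10*U) = 14 + (-2*U**2 + 20*U) = 14 - 2*U**2 + 20*U)
-239*(X + T(-9)) = -239*(-3/2 + (14 - 2*(-9)**2 + 20*(-9))) = -239*(-3/2 + (14 - 2*81 - 180)) = -239*(-3/2 + (14 - 162 - 180)) = -239*(-3/2 - 328) = -239*(-659/2) = 157501/2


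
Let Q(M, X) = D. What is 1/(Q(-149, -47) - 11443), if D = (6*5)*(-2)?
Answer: -1/11503 ≈ -8.6934e-5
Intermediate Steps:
D = -60 (D = 30*(-2) = -60)
Q(M, X) = -60
1/(Q(-149, -47) - 11443) = 1/(-60 - 11443) = 1/(-11503) = -1/11503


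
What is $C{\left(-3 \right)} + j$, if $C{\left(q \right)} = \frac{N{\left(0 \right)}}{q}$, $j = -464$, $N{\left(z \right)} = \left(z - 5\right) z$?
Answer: $-464$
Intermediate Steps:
$N{\left(z \right)} = z \left(-5 + z\right)$ ($N{\left(z \right)} = \left(-5 + z\right) z = z \left(-5 + z\right)$)
$C{\left(q \right)} = 0$ ($C{\left(q \right)} = \frac{0 \left(-5 + 0\right)}{q} = \frac{0 \left(-5\right)}{q} = \frac{0}{q} = 0$)
$C{\left(-3 \right)} + j = 0 - 464 = -464$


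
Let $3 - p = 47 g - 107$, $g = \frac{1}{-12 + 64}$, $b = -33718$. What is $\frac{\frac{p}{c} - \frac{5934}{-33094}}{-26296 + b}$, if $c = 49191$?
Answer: $- \frac{2561085125}{846719537883752} \approx -3.0247 \cdot 10^{-6}$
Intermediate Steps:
$g = \frac{1}{52} \approx 0.019231$
$p = \frac{5673}{52}$ ($p = 3 - \left(47 \cdot \frac{1}{52} - 107\right) = 3 - \left(\frac{47}{52} - 107\right) = 3 - - \frac{5517}{52} = 3 + \frac{5517}{52} = \frac{5673}{52} \approx 109.1$)
$\frac{\frac{p}{c} - \frac{5934}{-33094}}{-26296 + b} = \frac{\frac{5673}{52 \cdot 49191} - \frac{5934}{-33094}}{-26296 - 33718} = \frac{\frac{5673}{52} \cdot \frac{1}{49191} - - \frac{2967}{16547}}{-60014} = \left(\frac{1891}{852644} + \frac{2967}{16547}\right) \left(- \frac{1}{60014}\right) = \frac{2561085125}{14108700268} \left(- \frac{1}{60014}\right) = - \frac{2561085125}{846719537883752}$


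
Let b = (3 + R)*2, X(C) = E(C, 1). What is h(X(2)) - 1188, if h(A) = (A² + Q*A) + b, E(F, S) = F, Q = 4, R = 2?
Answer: -1166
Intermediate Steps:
X(C) = C
b = 10 (b = (3 + 2)*2 = 5*2 = 10)
h(A) = 10 + A² + 4*A (h(A) = (A² + 4*A) + 10 = 10 + A² + 4*A)
h(X(2)) - 1188 = (10 + 2² + 4*2) - 1188 = (10 + 4 + 8) - 1188 = 22 - 1188 = -1166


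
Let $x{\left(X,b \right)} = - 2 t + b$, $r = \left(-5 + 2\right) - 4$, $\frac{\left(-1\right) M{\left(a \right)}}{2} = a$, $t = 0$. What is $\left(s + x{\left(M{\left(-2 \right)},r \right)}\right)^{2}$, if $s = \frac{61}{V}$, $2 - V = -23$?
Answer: $\frac{12996}{625} \approx 20.794$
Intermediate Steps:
$V = 25$ ($V = 2 - -23 = 2 + 23 = 25$)
$M{\left(a \right)} = - 2 a$
$s = \frac{61}{25} \approx 2.44$
$r = -7$ ($r = -3 - 4 = -7$)
$x{\left(X,b \right)} = b$ ($x{\left(X,b \right)} = \left(-2\right) 0 + b = 0 + b = b$)
$\left(s + x{\left(M{\left(-2 \right)},r \right)}\right)^{2} = \left(\frac{61}{25} - 7\right)^{2} = \left(- \frac{114}{25}\right)^{2} = \frac{12996}{625}$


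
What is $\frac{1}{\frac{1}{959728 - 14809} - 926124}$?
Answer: $- \frac{944919}{875112163955} \approx -1.0798 \cdot 10^{-6}$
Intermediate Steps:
$\frac{1}{\frac{1}{959728 - 14809} - 926124} = \frac{1}{\frac{1}{944919} - 926124} = \frac{1}{- \frac{875112163955}{944919}} = - \frac{944919}{875112163955}$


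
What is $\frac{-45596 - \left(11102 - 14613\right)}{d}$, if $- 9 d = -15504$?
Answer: $- \frac{6645}{272} \approx -24.43$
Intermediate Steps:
$d = \frac{5168}{3}$ ($d = \left(- \frac{1}{9}\right) \left(-15504\right) = \frac{5168}{3} \approx 1722.7$)
$\frac{-45596 - \left(11102 - 14613\right)}{d} = \frac{-45596 - \left(11102 - 14613\right)}{\frac{5168}{3}} = \left(-45596 - \left(11102 - 14613\right)\right) \frac{3}{5168} = \left(-45596 - -3511\right) \frac{3}{5168} = \left(-45596 + 3511\right) \frac{3}{5168} = \left(-42085\right) \frac{3}{5168} = - \frac{6645}{272}$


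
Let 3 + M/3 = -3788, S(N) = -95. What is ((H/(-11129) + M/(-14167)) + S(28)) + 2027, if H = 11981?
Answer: 9824668786/5085953 ≈ 1931.7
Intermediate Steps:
M = -11373 (M = -9 + 3*(-3788) = -9 - 11364 = -11373)
((H/(-11129) + M/(-14167)) + S(28)) + 2027 = ((11981/(-11129) - 11373/(-14167)) - 95) + 2027 = ((11981*(-1/11129) - 11373*(-1/14167)) - 95) + 2027 = ((-11981/11129 + 11373/14167) - 95) + 2027 = (-1392410/5085953 - 95) + 2027 = -484557945/5085953 + 2027 = 9824668786/5085953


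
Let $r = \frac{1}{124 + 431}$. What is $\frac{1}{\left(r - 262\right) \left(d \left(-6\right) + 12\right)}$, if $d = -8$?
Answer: $- \frac{37}{581636} \approx -6.3614 \cdot 10^{-5}$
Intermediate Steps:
$r = \frac{1}{555} \approx 0.0018018$
$\frac{1}{\left(r - 262\right) \left(d \left(-6\right) + 12\right)} = \frac{1}{\left(\frac{1}{555} - 262\right) \left(\left(-8\right) \left(-6\right) + 12\right)} = \frac{1}{\left(- \frac{145409}{555}\right) \left(48 + 12\right)} = \frac{1}{\left(- \frac{145409}{555}\right) 60} = \frac{1}{- \frac{581636}{37}} = - \frac{37}{581636}$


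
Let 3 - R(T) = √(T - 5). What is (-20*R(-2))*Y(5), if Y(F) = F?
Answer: -300 + 100*I*√7 ≈ -300.0 + 264.58*I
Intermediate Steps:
R(T) = 3 - √(-5 + T) (R(T) = 3 - √(T - 5) = 3 - √(-5 + T))
(-20*R(-2))*Y(5) = -20*(3 - √(-5 - 2))*5 = -20*(3 - √(-7))*5 = -20*(3 - I*√7)*5 = (-60 + 20*I*√7)*5 = -300 + 100*I*√7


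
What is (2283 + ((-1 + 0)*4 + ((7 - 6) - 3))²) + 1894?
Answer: 4213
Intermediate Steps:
(2283 + ((-1 + 0)*4 + ((7 - 6) - 3))²) + 1894 = (2283 + (-1*4 + (1 - 3))²) + 1894 = (2283 + (-4 - 2)²) + 1894 = (2283 + (-6)²) + 1894 = (2283 + 36) + 1894 = 2319 + 1894 = 4213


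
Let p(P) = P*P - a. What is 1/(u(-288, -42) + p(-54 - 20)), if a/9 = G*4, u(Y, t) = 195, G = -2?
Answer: 1/5743 ≈ 0.00017412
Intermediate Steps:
a = -72 (a = 9*(-2*4) = 9*(-8) = -72)
p(P) = 72 + P**2 (p(P) = P*P - 1*(-72) = P**2 + 72 = 72 + P**2)
1/(u(-288, -42) + p(-54 - 20)) = 1/(195 + (72 + (-54 - 20)**2)) = 1/(195 + (72 + (-74)**2)) = 1/(195 + (72 + 5476)) = 1/(195 + 5548) = 1/5743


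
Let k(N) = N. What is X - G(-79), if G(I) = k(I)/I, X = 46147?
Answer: 46146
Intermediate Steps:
G(I) = 1 (G(I) = I/I = 1)
X - G(-79) = 46147 - 1*1 = 46147 - 1 = 46146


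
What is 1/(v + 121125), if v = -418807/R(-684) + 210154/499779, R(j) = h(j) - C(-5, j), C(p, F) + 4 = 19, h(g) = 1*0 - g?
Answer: 15921531/1918534949488 ≈ 8.2988e-6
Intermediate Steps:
h(g) = -g (h(g) = 0 - g = -g)
C(p, F) = 15 (C(p, F) = -4 + 19 = 15)
R(j) = -15 - j (R(j) = -j - 1*15 = -j - 15 = -15 - j)
v = -9960492887/15921531 (v = -418807/(-15 - 1*(-684)) + 210154/499779 = -418807/(-15 + 684) + 210154*(1/499779) = -418807/669 + 30022/71397 = -9960492887/15921531 ≈ -625.60)
1/(v + 121125) = 1/(-9960492887/15921531 + 121125) = 1/(1918534949488/15921531) = 15921531/1918534949488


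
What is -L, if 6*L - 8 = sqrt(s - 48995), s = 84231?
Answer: -4/3 - sqrt(8809)/3 ≈ -32.619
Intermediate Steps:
L = 4/3 + sqrt(8809)/3 (L = 4/3 + sqrt(84231 - 48995)/6 = 4/3 + sqrt(35236)/6 = 4/3 + (2*sqrt(8809))/6 = 4/3 + sqrt(8809)/3 ≈ 32.619)
-L = -(4/3 + sqrt(8809)/3) = -4/3 - sqrt(8809)/3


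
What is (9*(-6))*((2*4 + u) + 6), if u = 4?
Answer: -972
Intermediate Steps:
(9*(-6))*((2*4 + u) + 6) = (9*(-6))*((2*4 + 4) + 6) = -54*((8 + 4) + 6) = -54*(12 + 6) = -54*18 = -972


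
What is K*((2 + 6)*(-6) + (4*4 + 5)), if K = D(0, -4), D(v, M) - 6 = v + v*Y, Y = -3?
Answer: -162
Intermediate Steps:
D(v, M) = 6 - 2*v (D(v, M) = 6 + (v + v*(-3)) = 6 + (v - 3*v) = 6 - 2*v)
K = 6 (K = 6 - 2*0 = 6 + 0 = 6)
K*((2 + 6)*(-6) + (4*4 + 5)) = 6*((2 + 6)*(-6) + (4*4 + 5)) = 6*(8*(-6) + (16 + 5)) = 6*(-48 + 21) = 6*(-27) = -162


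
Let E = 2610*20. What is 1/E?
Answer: 1/52200 ≈ 1.9157e-5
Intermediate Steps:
E = 52200
1/E = 1/52200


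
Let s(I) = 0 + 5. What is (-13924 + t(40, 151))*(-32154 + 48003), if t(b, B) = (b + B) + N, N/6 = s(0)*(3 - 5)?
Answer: -218605257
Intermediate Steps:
s(I) = 5
N = -60 (N = 6*(5*(3 - 5)) = 6*(5*(-2)) = 6*(-10) = -60)
t(b, B) = -60 + B + b (t(b, B) = (b + B) - 60 = (B + b) - 60 = -60 + B + b)
(-13924 + t(40, 151))*(-32154 + 48003) = (-13924 + (-60 + 151 + 40))*(-32154 + 48003) = (-13924 + 131)*15849 = -13793*15849 = -218605257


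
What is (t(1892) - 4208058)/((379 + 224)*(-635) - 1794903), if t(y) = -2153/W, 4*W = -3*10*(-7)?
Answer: 110462599/57167460 ≈ 1.9323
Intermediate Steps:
W = 105/2 (W = (-3*10*(-7))/4 = (-30*(-7))/4 = (¼)*210 = 105/2 ≈ 52.500)
t(y) = -4306/105 (t(y) = -2153/105/2 = -2153*2/105 = -4306/105)
(t(1892) - 4208058)/((379 + 224)*(-635) - 1794903) = (-4306/105 - 4208058)/((379 + 224)*(-635) - 1794903) = -441850396/(105*(603*(-635) - 1794903)) = -441850396/(105*(-382905 - 1794903)) = -441850396/105/(-2177808) = -441850396/105*(-1/2177808) = 110462599/57167460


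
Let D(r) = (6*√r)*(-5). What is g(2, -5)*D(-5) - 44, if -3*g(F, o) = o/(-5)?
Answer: -44 + 10*I*√5 ≈ -44.0 + 22.361*I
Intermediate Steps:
g(F, o) = o/15 (g(F, o) = -o/(3*(-5)) = -o*(-1)/(3*5) = -(-1)*o/15 = o/15)
D(r) = -30*√r
g(2, -5)*D(-5) - 44 = ((1/15)*(-5))*(-30*I*√5) - 44 = -(-10)*I*√5 - 44 = 10*I*√5 - 44 = -44 + 10*I*√5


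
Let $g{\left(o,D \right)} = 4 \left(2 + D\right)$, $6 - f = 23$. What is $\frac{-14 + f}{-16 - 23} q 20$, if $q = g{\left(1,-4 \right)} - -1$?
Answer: $- \frac{4340}{39} \approx -111.28$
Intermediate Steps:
$f = -17$ ($f = 6 - 23 = -17$)
$g{\left(o,D \right)} = 8 + 4 D$
$q = -7$ ($q = \left(8 + 4 \left(-4\right)\right) - -1 = \left(8 - 16\right) + 1 = -8 + 1 = -7$)
$\frac{-14 + f}{-16 - 23} q 20 = \frac{-14 - 17}{-16 - 23} \left(-7\right) 20 = - \frac{31}{-39} \left(-7\right) 20 = \left(-31\right) \left(- \frac{1}{39}\right) \left(-7\right) 20 = \frac{31}{39} \left(-7\right) 20 = \left(- \frac{217}{39}\right) 20 = - \frac{4340}{39}$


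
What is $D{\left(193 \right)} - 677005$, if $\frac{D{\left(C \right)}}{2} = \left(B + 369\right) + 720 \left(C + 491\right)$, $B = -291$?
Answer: $308111$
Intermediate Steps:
$D{\left(C \right)} = 707196 + 1440 C$ ($D{\left(C \right)} = 2 \left(\left(-291 + 369\right) + 720 \left(C + 491\right)\right) = 2 \left(78 + 720 \left(491 + C\right)\right) = 2 \left(78 + \left(353520 + 720 C\right)\right) = 2 \left(353598 + 720 C\right) = 707196 + 1440 C$)
$D{\left(193 \right)} - 677005 = \left(707196 + 1440 \cdot 193\right) - 677005 = \left(707196 + 277920\right) - 677005 = 985116 - 677005 = 308111$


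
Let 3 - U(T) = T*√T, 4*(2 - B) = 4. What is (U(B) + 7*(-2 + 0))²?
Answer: 144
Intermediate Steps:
B = 1 (B = 2 - ¼*4 = 2 - 1 = 1)
U(T) = 3 - T^(3/2) (U(T) = 3 - T*√T = 3 - T^(3/2))
(U(B) + 7*(-2 + 0))² = ((3 - 1^(3/2)) + 7*(-2 + 0))² = ((3 - 1*1) + 7*(-2))² = ((3 - 1) - 14)² = (2 - 14)² = (-12)² = 144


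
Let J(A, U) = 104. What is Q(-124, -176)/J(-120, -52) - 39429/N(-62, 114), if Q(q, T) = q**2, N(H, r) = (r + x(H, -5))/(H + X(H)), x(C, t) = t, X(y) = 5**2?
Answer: 19174847/1417 ≈ 13532.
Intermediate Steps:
X(y) = 25
N(H, r) = (-5 + r)/(25 + H) (N(H, r) = (r - 5)/(H + 25) = (-5 + r)/(25 + H))
Q(-124, -176)/J(-120, -52) - 39429/N(-62, 114) = (-124)**2/104 - 39429*(25 - 62)/(-5 + 114) = 15376*(1/104) - 39429/(109/(-37)) = 1922/13 - 39429/((-1/37*109)) = 1922/13 - 39429/(-109/37) = 1922/13 - 39429*(-37/109) = 1922/13 + 1458873/109 = 19174847/1417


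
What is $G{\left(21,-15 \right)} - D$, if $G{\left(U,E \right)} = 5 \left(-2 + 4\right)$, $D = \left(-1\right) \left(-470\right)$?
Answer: $-460$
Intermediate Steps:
$D = 470$
$G{\left(U,E \right)} = 10$ ($G{\left(U,E \right)} = 5 \cdot 2 = 10$)
$G{\left(21,-15 \right)} - D = 10 - 470 = -460$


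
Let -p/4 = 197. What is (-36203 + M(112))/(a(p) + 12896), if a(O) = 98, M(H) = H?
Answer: -36091/12994 ≈ -2.7775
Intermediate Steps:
p = -788 (p = -4*197 = -788)
(-36203 + M(112))/(a(p) + 12896) = (-36203 + 112)/(98 + 12896) = -36091/12994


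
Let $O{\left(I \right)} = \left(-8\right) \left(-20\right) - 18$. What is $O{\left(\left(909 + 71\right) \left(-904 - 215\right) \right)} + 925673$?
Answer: $925815$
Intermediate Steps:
$O{\left(I \right)} = 142$ ($O{\left(I \right)} = 160 - 18 = 142$)
$O{\left(\left(909 + 71\right) \left(-904 - 215\right) \right)} + 925673 = 142 + 925673 = 925815$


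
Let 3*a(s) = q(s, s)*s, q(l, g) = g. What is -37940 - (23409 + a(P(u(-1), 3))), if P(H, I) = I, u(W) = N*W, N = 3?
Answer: -61352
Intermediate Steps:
u(W) = 3*W
a(s) = s²/3 (a(s) = (s*s)/3 = s²/3)
-37940 - (23409 + a(P(u(-1), 3))) = -37940 - (23409 + (⅓)*3²) = -37940 - (23409 + (⅓)*9) = -37940 - (23409 + 3) = -37940 - 1*23412 = -37940 - 23412 = -61352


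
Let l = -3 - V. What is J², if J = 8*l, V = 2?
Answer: 1600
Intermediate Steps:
l = -5 (l = -3 - 1*2 = -3 - 2 = -5)
J = -40 (J = 8*(-5) = -40)
J² = (-40)² = 1600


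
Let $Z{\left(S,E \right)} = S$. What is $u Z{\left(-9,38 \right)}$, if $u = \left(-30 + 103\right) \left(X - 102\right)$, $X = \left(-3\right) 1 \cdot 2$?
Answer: $70956$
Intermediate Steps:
$X = -6$ ($X = \left(-3\right) 2 = -6$)
$u = -7884$ ($u = \left(-30 + 103\right) \left(-6 - 102\right) = 73 \left(-108\right) = -7884$)
$u Z{\left(-9,38 \right)} = \left(-7884\right) \left(-9\right) = 70956$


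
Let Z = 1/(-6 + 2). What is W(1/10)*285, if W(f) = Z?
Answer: -285/4 ≈ -71.250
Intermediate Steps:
Z = -¼ (Z = 1/(-4) = -¼ ≈ -0.25000)
W(f) = -¼
W(1/10)*285 = -¼*285 = -285/4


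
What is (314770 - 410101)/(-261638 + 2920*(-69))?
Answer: 95331/463118 ≈ 0.20585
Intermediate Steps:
(314770 - 410101)/(-261638 + 2920*(-69)) = -95331/(-261638 - 201480) = -95331/(-463118) = -95331*(-1/463118) = 95331/463118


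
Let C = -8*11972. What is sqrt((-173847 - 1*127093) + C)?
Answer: 82*I*sqrt(59) ≈ 629.85*I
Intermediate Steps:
C = -95776
sqrt((-173847 - 1*127093) + C) = sqrt((-173847 - 1*127093) - 95776) = sqrt((-173847 - 127093) - 95776) = sqrt(-300940 - 95776) = sqrt(-396716) = 82*I*sqrt(59)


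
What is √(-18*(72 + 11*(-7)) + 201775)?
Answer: √201865 ≈ 449.29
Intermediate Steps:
√(-18*(72 + 11*(-7)) + 201775) = √(-18*(72 - 77) + 201775) = √(-18*(-5) + 201775) = √(90 + 201775) = √201865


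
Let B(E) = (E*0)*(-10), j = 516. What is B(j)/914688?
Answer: 0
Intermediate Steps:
B(E) = 0 (B(E) = 0*(-10) = 0)
B(j)/914688 = 0/914688 = 0*(1/914688) = 0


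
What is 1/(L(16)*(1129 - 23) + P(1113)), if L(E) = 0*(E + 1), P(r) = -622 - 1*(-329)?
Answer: -1/293 ≈ -0.0034130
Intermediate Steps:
P(r) = -293 (P(r) = -622 + 329 = -293)
L(E) = 0 (L(E) = 0*(1 + E) = 0)
1/(L(16)*(1129 - 23) + P(1113)) = 1/(0*(1129 - 23) - 293) = 1/(0*1106 - 293) = 1/(0 - 293) = 1/(-293) = -1/293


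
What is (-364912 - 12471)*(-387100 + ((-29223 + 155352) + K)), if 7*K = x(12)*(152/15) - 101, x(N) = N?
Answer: 3446971790806/35 ≈ 9.8485e+10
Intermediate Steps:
K = 103/35 (K = (12*(152/15) - 101)/7 = (608/5 - 101)/7 = (⅐)*(103/5) = 103/35 ≈ 2.9429)
(-364912 - 12471)*(-387100 + ((-29223 + 155352) + K)) = (-364912 - 12471)*(-387100 + ((-29223 + 155352) + 103/35)) = -377383*(-387100 + (126129 + 103/35)) = -377383*(-387100 + 4414618/35) = -377383*(-9133882/35) = 3446971790806/35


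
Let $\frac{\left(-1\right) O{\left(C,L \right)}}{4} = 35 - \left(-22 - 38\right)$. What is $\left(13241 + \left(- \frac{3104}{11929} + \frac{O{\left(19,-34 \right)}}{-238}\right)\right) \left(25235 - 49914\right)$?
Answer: $- \frac{463920084937075}{1419551} \approx -3.2681 \cdot 10^{8}$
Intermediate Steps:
$O{\left(C,L \right)} = -380$ ($O{\left(C,L \right)} = - 4 \left(35 - \left(-22 - 38\right)\right) = - 4 \left(35 - -60\right) = - 4 \left(35 + 60\right) = \left(-4\right) 95 = -380$)
$\left(13241 + \left(- \frac{3104}{11929} + \frac{O{\left(19,-34 \right)}}{-238}\right)\right) \left(25235 - 49914\right) = \left(13241 - \left(- \frac{190}{119} + \frac{3104}{11929}\right)\right) \left(25235 - 49914\right) = \left(13241 - - \frac{1897134}{1419551}\right) \left(-24679\right) = \left(13241 + \left(- \frac{3104}{11929} + \frac{190}{119}\right)\right) \left(-24679\right) = \left(13241 + \frac{1897134}{1419551}\right) \left(-24679\right) = \frac{18798171925}{1419551} \left(-24679\right) = - \frac{463920084937075}{1419551}$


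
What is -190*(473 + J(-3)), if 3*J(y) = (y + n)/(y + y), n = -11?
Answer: -810160/9 ≈ -90018.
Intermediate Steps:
J(y) = (-11 + y)/(6*y) (J(y) = ((y - 11)/(y + y))/3 = ((-11 + y)/((2*y)))/3 = ((-11 + y)*(1/(2*y)))/3 = ((-11 + y)/(2*y))/3 = (-11 + y)/(6*y))
-190*(473 + J(-3)) = -190*(473 + (⅙)*(-11 - 3)/(-3)) = -190*(473 + (⅙)*(-⅓)*(-14)) = -190*(473 + 7/9) = -190*4264/9 = -810160/9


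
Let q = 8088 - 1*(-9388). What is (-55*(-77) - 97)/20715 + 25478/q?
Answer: 300046229/181007670 ≈ 1.6576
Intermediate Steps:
q = 17476 (q = 8088 + 9388 = 17476)
(-55*(-77) - 97)/20715 + 25478/q = (-55*(-77) - 97)/20715 + 25478/17476 = (4235 - 97)*(1/20715) + 25478*(1/17476) = 4138*(1/20715) + 12739/8738 = 4138/20715 + 12739/8738 = 300046229/181007670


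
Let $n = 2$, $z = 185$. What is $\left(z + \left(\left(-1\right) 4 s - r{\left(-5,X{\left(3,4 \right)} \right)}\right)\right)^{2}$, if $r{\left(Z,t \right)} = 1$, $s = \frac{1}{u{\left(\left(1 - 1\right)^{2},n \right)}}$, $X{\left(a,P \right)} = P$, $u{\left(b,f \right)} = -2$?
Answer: $34596$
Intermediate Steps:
$s = - \frac{1}{2}$ ($s = \frac{1}{-2} = - \frac{1}{2} \approx -0.5$)
$\left(z + \left(\left(-1\right) 4 s - r{\left(-5,X{\left(3,4 \right)} \right)}\right)\right)^{2} = \left(185 - \left(1 - \left(-1\right) 4 \left(- \frac{1}{2}\right)\right)\right)^{2} = \left(185 - -1\right)^{2} = \left(185 + \left(2 - 1\right)\right)^{2} = \left(185 + 1\right)^{2} = 186^{2} = 34596$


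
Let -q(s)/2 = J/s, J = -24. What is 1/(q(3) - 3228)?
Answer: -1/3212 ≈ -0.00031133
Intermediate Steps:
q(s) = 48/s (q(s) = -(-48)/s = 48/s)
1/(q(3) - 3228) = 1/(48/3 - 3228) = 1/(48*(1/3) - 3228) = 1/(16 - 3228) = 1/(-3212) = -1/3212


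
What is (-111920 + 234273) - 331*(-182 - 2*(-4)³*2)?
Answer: 97859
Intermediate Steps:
(-111920 + 234273) - 331*(-182 - 2*(-4)³*2) = 122353 - 331*(-182 - 2*(-64)*2) = 122353 - 331*(-182 + 128*2) = 122353 - 331*(-182 + 256) = 122353 - 331*74 = 122353 - 1*24494 = 122353 - 24494 = 97859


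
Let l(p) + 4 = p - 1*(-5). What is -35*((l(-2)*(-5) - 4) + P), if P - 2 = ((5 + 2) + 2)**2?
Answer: -2940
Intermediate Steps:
l(p) = 1 + p (l(p) = -4 + (p - 1*(-5)) = -4 + (p + 5) = -4 + (5 + p) = 1 + p)
P = 83 (P = 2 + ((5 + 2) + 2)**2 = 2 + (7 + 2)**2 = 2 + 9**2 = 2 + 81 = 83)
-35*((l(-2)*(-5) - 4) + P) = -35*(((1 - 2)*(-5) - 4) + 83) = -35*((-1*(-5) - 4) + 83) = -35*((5 - 4) + 83) = -35*(1 + 83) = -35*84 = -2940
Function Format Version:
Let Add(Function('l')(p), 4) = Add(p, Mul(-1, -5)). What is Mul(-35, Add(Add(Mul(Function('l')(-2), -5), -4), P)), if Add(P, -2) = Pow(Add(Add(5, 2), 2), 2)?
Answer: -2940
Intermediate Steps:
Function('l')(p) = Add(1, p) (Function('l')(p) = Add(-4, Add(p, Mul(-1, -5))) = Add(-4, Add(p, 5)) = Add(-4, Add(5, p)) = Add(1, p))
P = 83 (P = Add(2, Pow(Add(Add(5, 2), 2), 2)) = Add(2, Pow(Add(7, 2), 2)) = Add(2, Pow(9, 2)) = Add(2, 81) = 83)
Mul(-35, Add(Add(Mul(Function('l')(-2), -5), -4), P)) = Mul(-35, Add(Add(Mul(Add(1, -2), -5), -4), 83)) = Mul(-35, Add(Add(Mul(-1, -5), -4), 83)) = Mul(-35, Add(Add(5, -4), 83)) = Mul(-35, Add(1, 83)) = Mul(-35, 84) = -2940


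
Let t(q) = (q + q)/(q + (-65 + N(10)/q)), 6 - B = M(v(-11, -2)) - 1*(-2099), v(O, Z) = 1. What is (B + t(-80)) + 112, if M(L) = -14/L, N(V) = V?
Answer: -2282407/1161 ≈ -1965.9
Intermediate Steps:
B = -2079 (B = 6 - (-14/1 - 1*(-2099)) = 6 - (-14*1 + 2099) = 6 - (-14 + 2099) = 6 - 1*2085 = 6 - 2085 = -2079)
t(q) = 2*q/(-65 + q + 10/q) (t(q) = (q + q)/(q + (-65 + 10/q)) = (2*q)/(-65 + q + 10/q) = 2*q/(-65 + q + 10/q))
(B + t(-80)) + 112 = (-2079 + 2*(-80)**2/(10 + (-80)**2 - 65*(-80))) + 112 = (-2079 + 2*6400/(10 + 6400 + 5200)) + 112 = (-2079 + 2*6400/11610) + 112 = (-2079 + 2*6400*(1/11610)) + 112 = (-2079 + 1280/1161) + 112 = -2412439/1161 + 112 = -2282407/1161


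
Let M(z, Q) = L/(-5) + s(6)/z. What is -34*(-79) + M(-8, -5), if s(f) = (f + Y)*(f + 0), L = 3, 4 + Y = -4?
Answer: 26869/10 ≈ 2686.9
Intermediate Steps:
Y = -8 (Y = -4 - 4 = -8)
s(f) = f*(-8 + f) (s(f) = (f - 8)*(f + 0) = (-8 + f)*f = f*(-8 + f))
M(z, Q) = -3/5 - 12/z (M(z, Q) = 3/(-5) + (6*(-8 + 6))/z = 3*(-1/5) + (6*(-2))/z = -3/5 - 12/z)
-34*(-79) + M(-8, -5) = -34*(-79) + (-3/5 - 12/(-8)) = 2686 + (-3/5 - 12*(-1/8)) = 2686 + (-3/5 + 3/2) = 2686 + 9/10 = 26869/10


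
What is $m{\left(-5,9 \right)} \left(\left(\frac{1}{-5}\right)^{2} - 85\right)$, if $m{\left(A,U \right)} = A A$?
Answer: $-2124$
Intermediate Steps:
$m{\left(A,U \right)} = A^{2}$
$m{\left(-5,9 \right)} \left(\left(\frac{1}{-5}\right)^{2} - 85\right) = \left(-5\right)^{2} \left(\left(\frac{1}{-5}\right)^{2} - 85\right) = 25 \left(\left(- \frac{1}{5}\right)^{2} - 85\right) = 25 \left(\frac{1}{25} - 85\right) = 25 \left(- \frac{2124}{25}\right) = -2124$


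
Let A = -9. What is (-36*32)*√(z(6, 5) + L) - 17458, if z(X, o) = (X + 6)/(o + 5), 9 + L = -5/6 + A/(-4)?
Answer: -17458 - 192*I*√5745/5 ≈ -17458.0 - 2910.6*I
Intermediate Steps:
L = -91/12 (L = -9 + (-5/6 - 9/(-4)) = -9 + (-5*⅙ - 9*(-¼)) = -9 + (-⅚ + 9/4) = -9 + 17/12 = -91/12 ≈ -7.5833)
z(X, o) = (6 + X)/(5 + o)
(-36*32)*√(z(6, 5) + L) - 17458 = (-36*32)*√((6 + 6)/(5 + 5) - 91/12) - 17458 = -1152*√(12/10 - 91/12) - 17458 = -1152*√((⅒)*12 - 91/12) - 17458 = -1152*√(6/5 - 91/12) - 17458 = -192*I*√5745/5 - 17458 = -17458 - 192*I*√5745/5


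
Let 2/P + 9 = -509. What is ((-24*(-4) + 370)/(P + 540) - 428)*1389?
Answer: -82977412662/139859 ≈ -5.9329e+5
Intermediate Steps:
P = -1/259 (P = 2/(-9 - 509) = 2/(-518) = 2*(-1/518) = -1/259 ≈ -0.0038610)
((-24*(-4) + 370)/(P + 540) - 428)*1389 = ((-24*(-4) + 370)/(-1/259 + 540) - 428)*1389 = ((96 + 370)/(139859/259) - 428)*1389 = (466*(259/139859) - 428)*1389 = (120694/139859 - 428)*1389 = -59738958/139859*1389 = -82977412662/139859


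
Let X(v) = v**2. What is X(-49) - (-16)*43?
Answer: 3089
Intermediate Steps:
X(-49) - (-16)*43 = (-49)**2 - (-16)*43 = 2401 - 1*(-688) = 2401 + 688 = 3089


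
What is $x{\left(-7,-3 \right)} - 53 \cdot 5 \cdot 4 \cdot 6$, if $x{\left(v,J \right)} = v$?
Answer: $-6367$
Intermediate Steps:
$x{\left(-7,-3 \right)} - 53 \cdot 5 \cdot 4 \cdot 6 = -7 - 53 \cdot 5 \cdot 4 \cdot 6 = -7 - 53 \cdot 20 \cdot 6 = -7 - 6360 = -6367$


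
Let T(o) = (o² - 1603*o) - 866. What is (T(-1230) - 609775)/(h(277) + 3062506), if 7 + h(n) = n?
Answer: 2873949/3062776 ≈ 0.93835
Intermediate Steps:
h(n) = -7 + n
T(o) = -866 + o² - 1603*o
(T(-1230) - 609775)/(h(277) + 3062506) = ((-866 + (-1230)² - 1603*(-1230)) - 609775)/((-7 + 277) + 3062506) = ((-866 + 1512900 + 1971690) - 609775)/(270 + 3062506) = (3483724 - 609775)/3062776 = 2873949*(1/3062776) = 2873949/3062776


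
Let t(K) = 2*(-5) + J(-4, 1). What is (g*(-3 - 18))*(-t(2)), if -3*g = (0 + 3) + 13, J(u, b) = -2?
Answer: 1344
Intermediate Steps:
g = -16/3 (g = -((0 + 3) + 13)/3 = -(3 + 13)/3 = -⅓*16 = -16/3 ≈ -5.3333)
t(K) = -12 (t(K) = 2*(-5) - 2 = -10 - 2 = -12)
(g*(-3 - 18))*(-t(2)) = (-16*(-3 - 18)/3)*(-1*(-12)) = -16/3*(-21)*12 = 112*12 = 1344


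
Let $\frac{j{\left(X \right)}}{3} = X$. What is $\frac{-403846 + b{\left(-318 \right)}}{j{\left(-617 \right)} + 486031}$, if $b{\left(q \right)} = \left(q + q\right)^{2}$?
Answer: $\frac{65}{48418} \approx 0.0013425$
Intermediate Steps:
$j{\left(X \right)} = 3 X$
$b{\left(q \right)} = 4 q^{2}$ ($b{\left(q \right)} = \left(2 q\right)^{2} = 4 q^{2}$)
$\frac{-403846 + b{\left(-318 \right)}}{j{\left(-617 \right)} + 486031} = \frac{-403846 + 4 \left(-318\right)^{2}}{3 \left(-617\right) + 486031} = \frac{-403846 + 4 \cdot 101124}{-1851 + 486031} = \frac{-403846 + 404496}{484180} = 650 \cdot \frac{1}{484180} = \frac{65}{48418}$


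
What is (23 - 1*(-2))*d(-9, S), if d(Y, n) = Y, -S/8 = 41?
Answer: -225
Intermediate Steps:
S = -328 (S = -8*41 = -328)
(23 - 1*(-2))*d(-9, S) = (23 - 1*(-2))*(-9) = (23 + 2)*(-9) = 25*(-9) = -225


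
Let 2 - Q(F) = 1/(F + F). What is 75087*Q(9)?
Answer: 292005/2 ≈ 1.4600e+5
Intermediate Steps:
Q(F) = 2 - 1/(2*F) (Q(F) = 2 - 1/(F + F) = 2 - 1/(2*F))
75087*Q(9) = 75087*(2 - ½/9) = 75087*(2 - ½*⅑) = 75087*(2 - 1/18) = 75087*(35/18) = 292005/2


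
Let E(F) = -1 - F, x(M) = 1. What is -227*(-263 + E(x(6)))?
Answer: 60155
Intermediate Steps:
-227*(-263 + E(x(6))) = -227*(-263 + (-1 - 1*1)) = -227*(-263 + (-1 - 1)) = -227*(-263 - 2) = -227*(-265) = 60155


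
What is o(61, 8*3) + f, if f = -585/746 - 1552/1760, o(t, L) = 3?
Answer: 27367/20515 ≈ 1.3340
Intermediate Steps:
f = -34178/20515 (f = -585*1/746 - 1552*1/1760 = -585/746 - 97/110 = -34178/20515 ≈ -1.6660)
o(61, 8*3) + f = 3 - 34178/20515 = 27367/20515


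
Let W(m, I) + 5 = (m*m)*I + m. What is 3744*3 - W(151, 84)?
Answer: -1904198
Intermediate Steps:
W(m, I) = -5 + m + I*m**2 (W(m, I) = -5 + ((m*m)*I + m) = -5 + (m**2*I + m) = -5 + (I*m**2 + m) = -5 + (m + I*m**2) = -5 + m + I*m**2)
3744*3 - W(151, 84) = 3744*3 - (-5 + 151 + 84*151**2) = 11232 - (-5 + 151 + 84*22801) = 11232 - (-5 + 151 + 1915284) = 11232 - 1*1915430 = 11232 - 1915430 = -1904198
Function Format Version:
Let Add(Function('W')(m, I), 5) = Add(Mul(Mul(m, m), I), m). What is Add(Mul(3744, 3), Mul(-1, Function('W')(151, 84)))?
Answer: -1904198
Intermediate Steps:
Function('W')(m, I) = Add(-5, m, Mul(I, Pow(m, 2))) (Function('W')(m, I) = Add(-5, Add(Mul(Mul(m, m), I), m)) = Add(-5, Add(Mul(Pow(m, 2), I), m)) = Add(-5, Add(Mul(I, Pow(m, 2)), m)) = Add(-5, Add(m, Mul(I, Pow(m, 2)))) = Add(-5, m, Mul(I, Pow(m, 2))))
Add(Mul(3744, 3), Mul(-1, Function('W')(151, 84))) = Add(Mul(3744, 3), Mul(-1, Add(-5, 151, Mul(84, Pow(151, 2))))) = Add(11232, Mul(-1, Add(-5, 151, Mul(84, 22801)))) = Add(11232, Mul(-1, Add(-5, 151, 1915284))) = Add(11232, Mul(-1, 1915430)) = Add(11232, -1915430) = -1904198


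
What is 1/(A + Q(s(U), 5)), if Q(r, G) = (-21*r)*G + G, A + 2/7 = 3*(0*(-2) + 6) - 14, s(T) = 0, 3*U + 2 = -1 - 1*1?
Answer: 7/61 ≈ 0.11475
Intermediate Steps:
U = -4/3 (U = -⅔ + (-1 - 1*1)/3 = -⅔ + (-1 - 1)/3 = -⅔ + (⅓)*(-2) = -⅔ - ⅔ = -4/3 ≈ -1.3333)
A = 26/7 (A = -2/7 + (3*(0*(-2) + 6) - 14) = -2/7 + (3*(0 + 6) - 14) = -2/7 + (3*6 - 14) = -2/7 + (18 - 14) = -2/7 + 4 = 26/7 ≈ 3.7143)
Q(r, G) = G - 21*G*r (Q(r, G) = -21*G*r + G = G - 21*G*r)
1/(A + Q(s(U), 5)) = 1/(26/7 + 5*(1 - 21*0)) = 1/(26/7 + 5*(1 + 0)) = 1/(26/7 + 5*1) = 1/(26/7 + 5) = 1/(61/7) = 7/61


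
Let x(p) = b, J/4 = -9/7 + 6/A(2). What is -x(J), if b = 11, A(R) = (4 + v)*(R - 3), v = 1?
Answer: -11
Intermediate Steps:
A(R) = -15 + 5*R (A(R) = (4 + 1)*(R - 3) = 5*(-3 + R) = -15 + 5*R)
J = -348/35 (J = 4*(-9/7 + 6/(-15 + 5*2)) = 4*(-9*1/7 + 6/(-15 + 10)) = 4*(-9/7 + 6/(-5)) = 4*(-9/7 + 6*(-1/5)) = 4*(-9/7 - 6/5) = 4*(-87/35) = -348/35 ≈ -9.9429)
x(p) = 11
-x(J) = -1*11 = -11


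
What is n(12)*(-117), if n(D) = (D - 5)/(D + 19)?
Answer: -819/31 ≈ -26.419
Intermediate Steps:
n(D) = (-5 + D)/(19 + D)
n(12)*(-117) = ((-5 + 12)/(19 + 12))*(-117) = (7/31)*(-117) = -819/31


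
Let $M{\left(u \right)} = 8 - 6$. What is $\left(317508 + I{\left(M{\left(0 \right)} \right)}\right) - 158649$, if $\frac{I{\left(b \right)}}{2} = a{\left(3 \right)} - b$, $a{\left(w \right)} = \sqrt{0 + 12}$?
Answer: $158855 + 4 \sqrt{3} \approx 1.5886 \cdot 10^{5}$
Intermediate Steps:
$a{\left(w \right)} = 2 \sqrt{3}$ ($a{\left(w \right)} = \sqrt{12} = 2 \sqrt{3}$)
$M{\left(u \right)} = 2$
$I{\left(b \right)} = - 2 b + 4 \sqrt{3}$ ($I{\left(b \right)} = 2 \left(2 \sqrt{3} - b\right) = 2 \left(- b + 2 \sqrt{3}\right) = - 2 b + 4 \sqrt{3}$)
$\left(317508 + I{\left(M{\left(0 \right)} \right)}\right) - 158649 = \left(317508 + \left(\left(-2\right) 2 + 4 \sqrt{3}\right)\right) - 158649 = \left(317508 - \left(4 - 4 \sqrt{3}\right)\right) - 158649 = \left(317504 + 4 \sqrt{3}\right) - 158649 = 158855 + 4 \sqrt{3}$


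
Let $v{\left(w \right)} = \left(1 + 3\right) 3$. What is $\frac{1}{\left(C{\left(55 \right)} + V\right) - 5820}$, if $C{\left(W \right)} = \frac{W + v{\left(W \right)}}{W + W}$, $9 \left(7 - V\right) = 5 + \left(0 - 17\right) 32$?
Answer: $- \frac{990}{5694977} \approx -0.00017384$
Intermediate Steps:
$v{\left(w \right)} = 12$ ($v{\left(w \right)} = 4 \cdot 3 = 12$)
$V = \frac{602}{9}$ ($V = 7 - \frac{5 + \left(0 - 17\right) 32}{9} = 7 - \frac{5 - 544}{9} = 7 - - \frac{539}{9} = 7 + \frac{539}{9} = \frac{602}{9} \approx 66.889$)
$C{\left(W \right)} = \frac{12 + W}{2 W}$ ($C{\left(W \right)} = \frac{W + 12}{W + W} = \frac{12 + W}{2 W}$)
$\frac{1}{\left(C{\left(55 \right)} + V\right) - 5820} = \frac{1}{\left(\frac{12 + 55}{2 \cdot 55} + \frac{602}{9}\right) - 5820} = \frac{1}{\left(\frac{1}{2} \cdot \frac{1}{55} \cdot 67 + \frac{602}{9}\right) - 5820} = \frac{1}{\left(\frac{67}{110} + \frac{602}{9}\right) - 5820} = \frac{1}{\frac{66823}{990} - 5820} = \frac{1}{- \frac{5694977}{990}} = - \frac{990}{5694977}$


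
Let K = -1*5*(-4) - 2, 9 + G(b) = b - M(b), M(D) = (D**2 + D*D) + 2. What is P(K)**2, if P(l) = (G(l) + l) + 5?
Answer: 381924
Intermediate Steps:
M(D) = 2 + 2*D**2 (M(D) = (D**2 + D**2) + 2 = 2*D**2 + 2 = 2 + 2*D**2)
G(b) = -11 + b - 2*b**2 (G(b) = -9 + (b - (2 + 2*b**2)) = -9 + (b + (-2 - 2*b**2)) = -9 + (-2 + b - 2*b**2) = -11 + b - 2*b**2)
K = 18 (K = -5*(-4) - 2 = 20 - 2 = 18)
P(l) = -6 - 2*l**2 + 2*l (P(l) = ((-11 + l - 2*l**2) + l) + 5 = (-11 - 2*l**2 + 2*l) + 5 = -6 - 2*l**2 + 2*l)
P(K)**2 = (-6 - 2*18**2 + 2*18)**2 = (-6 - 2*324 + 36)**2 = (-6 - 648 + 36)**2 = (-618)**2 = 381924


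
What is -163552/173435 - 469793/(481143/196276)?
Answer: -15992362366591516/83447036205 ≈ -1.9165e+5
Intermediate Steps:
-163552/173435 - 469793/(481143/196276) = -163552*1/173435 - 469793/(481143*(1/196276)) = -163552/173435 - 469793/481143/196276 = -163552/173435 - 469793*196276/481143 = -163552/173435 - 92209090868/481143 = -15992362366591516/83447036205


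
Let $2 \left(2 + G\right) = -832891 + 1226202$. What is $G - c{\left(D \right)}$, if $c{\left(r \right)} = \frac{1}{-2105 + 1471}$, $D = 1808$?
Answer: $\frac{62339160}{317} \approx 1.9665 \cdot 10^{5}$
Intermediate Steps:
$G = \frac{393307}{2}$ ($G = -2 + \frac{-832891 + 1226202}{2} = -2 + \frac{1}{2} \cdot 393311 = -2 + \frac{393311}{2} = \frac{393307}{2} \approx 1.9665 \cdot 10^{5}$)
$c{\left(r \right)} = - \frac{1}{634}$ ($c{\left(r \right)} = \frac{1}{-634} = - \frac{1}{634}$)
$G - c{\left(D \right)} = \frac{393307}{2} - - \frac{1}{634} = \frac{393307}{2} + \frac{1}{634} = \frac{62339160}{317}$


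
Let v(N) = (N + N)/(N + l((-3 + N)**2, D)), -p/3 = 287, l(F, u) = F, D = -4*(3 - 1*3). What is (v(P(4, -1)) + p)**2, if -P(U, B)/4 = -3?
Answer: 711982489/961 ≈ 7.4088e+5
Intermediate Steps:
P(U, B) = 12 (P(U, B) = -4*(-3) = 12)
D = 0 (D = -4*(3 - 3) = -4*0 = 0)
p = -861 (p = -3*287 = -861)
v(N) = 2*N/(N + (-3 + N)**2) (v(N) = (N + N)/(N + (-3 + N)**2) = (2*N)/(N + (-3 + N)**2) = 2*N/(N + (-3 + N)**2))
(v(P(4, -1)) + p)**2 = (2*12/(12 + (-3 + 12)**2) - 861)**2 = (2*12/(12 + 9**2) - 861)**2 = (2*12/(12 + 81) - 861)**2 = (2*12/93 - 861)**2 = (2*12*(1/93) - 861)**2 = (8/31 - 861)**2 = (-26683/31)**2 = 711982489/961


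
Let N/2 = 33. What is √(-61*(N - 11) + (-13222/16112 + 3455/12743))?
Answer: I*√8840685474405615866/51328804 ≈ 57.927*I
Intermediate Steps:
N = 66 (N = 2*33 = 66)
√(-61*(N - 11) + (-13222/16112 + 3455/12743)) = √(-61*(66 - 11) + (-13222/16112 + 3455/12743)) = √(-61*55 + (-13222*1/16112 + 3455*(1/12743))) = √(-3355 + (-6611/8056 + 3455/12743)) = √(-3355 - 56410493/102657608) = √(-344472685333/102657608) = I*√8840685474405615866/51328804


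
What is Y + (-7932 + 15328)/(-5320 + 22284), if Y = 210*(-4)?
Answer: -3560591/4241 ≈ -839.56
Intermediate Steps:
Y = -840
Y + (-7932 + 15328)/(-5320 + 22284) = -840 + (-7932 + 15328)/(-5320 + 22284) = -840 + 7396/16964 = -840 + 7396*(1/16964) = -840 + 1849/4241 = -3560591/4241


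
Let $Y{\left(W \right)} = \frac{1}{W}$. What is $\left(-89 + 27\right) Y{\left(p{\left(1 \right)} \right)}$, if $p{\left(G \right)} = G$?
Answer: $-62$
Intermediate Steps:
$\left(-89 + 27\right) Y{\left(p{\left(1 \right)} \right)} = \frac{-89 + 27}{1} = \left(-62\right) 1 = -62$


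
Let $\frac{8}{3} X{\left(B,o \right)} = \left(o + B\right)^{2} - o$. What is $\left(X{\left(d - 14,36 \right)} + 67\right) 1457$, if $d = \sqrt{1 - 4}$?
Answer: $\frac{2726047}{8} + \frac{48081 i \sqrt{3}}{2} \approx 3.4076 \cdot 10^{5} + 41639.0 i$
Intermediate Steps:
$d = i \sqrt{3}$ ($d = \sqrt{-3} = i \sqrt{3} \approx 1.732 i$)
$X{\left(B,o \right)} = - \frac{3 o}{8} + \frac{3 \left(B + o\right)^{2}}{8}$ ($X{\left(B,o \right)} = \frac{3 \left(\left(o + B\right)^{2} - o\right)}{8} = \frac{3 \left(\left(B + o\right)^{2} - o\right)}{8} = - \frac{3 o}{8} + \frac{3 \left(B + o\right)^{2}}{8}$)
$\left(X{\left(d - 14,36 \right)} + 67\right) 1457 = \left(\left(\left(- \frac{3}{8}\right) 36 + \frac{3 \left(\left(i \sqrt{3} - 14\right) + 36\right)^{2}}{8}\right) + 67\right) 1457 = \left(\left(- \frac{27}{2} + \frac{3 \left(\left(i \sqrt{3} - 14\right) + 36\right)^{2}}{8}\right) + 67\right) 1457 = \left(\left(- \frac{27}{2} + \frac{3 \left(\left(-14 + i \sqrt{3}\right) + 36\right)^{2}}{8}\right) + 67\right) 1457 = \left(\left(- \frac{27}{2} + \frac{3 \left(22 + i \sqrt{3}\right)^{2}}{8}\right) + 67\right) 1457 = \left(\frac{107}{2} + \frac{3 \left(22 + i \sqrt{3}\right)^{2}}{8}\right) 1457 = \frac{155899}{2} + \frac{4371 \left(22 + i \sqrt{3}\right)^{2}}{8}$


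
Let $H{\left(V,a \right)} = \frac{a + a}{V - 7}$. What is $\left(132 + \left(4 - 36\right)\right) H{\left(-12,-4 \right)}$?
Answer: $\frac{800}{19} \approx 42.105$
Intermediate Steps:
$H{\left(V,a \right)} = \frac{2 a}{-7 + V}$
$\left(132 + \left(4 - 36\right)\right) H{\left(-12,-4 \right)} = \left(132 + \left(4 - 36\right)\right) 2 \left(-4\right) \frac{1}{-7 - 12} = \left(132 - 32\right) 2 \left(-4\right) \frac{1}{-19} = 100 \cdot 2 \left(-4\right) \left(- \frac{1}{19}\right) = 100 \cdot \frac{8}{19} = \frac{800}{19}$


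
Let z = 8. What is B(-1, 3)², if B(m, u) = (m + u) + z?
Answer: 100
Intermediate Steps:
B(m, u) = 8 + m + u (B(m, u) = (m + u) + 8 = 8 + m + u)
B(-1, 3)² = (8 - 1 + 3)² = 10² = 100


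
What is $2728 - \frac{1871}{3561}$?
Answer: $\frac{9712537}{3561} \approx 2727.5$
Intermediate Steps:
$2728 - \frac{1871}{3561} = \frac{9712537}{3561}$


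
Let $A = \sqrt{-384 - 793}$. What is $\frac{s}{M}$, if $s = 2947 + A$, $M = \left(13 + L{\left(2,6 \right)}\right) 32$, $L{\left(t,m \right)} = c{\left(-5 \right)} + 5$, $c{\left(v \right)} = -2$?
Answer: $\frac{2947}{512} + \frac{i \sqrt{1177}}{512} \approx 5.7559 + 0.067007 i$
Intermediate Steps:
$L{\left(t,m \right)} = 3$ ($L{\left(t,m \right)} = -2 + 5 = 3$)
$A = i \sqrt{1177}$ ($A = \sqrt{-1177} = i \sqrt{1177} \approx 34.307 i$)
$M = 512$ ($M = \left(13 + 3\right) 32 = 16 \cdot 32 = 512$)
$s = 2947 + i \sqrt{1177} \approx 2947.0 + 34.307 i$
$\frac{s}{M} = \frac{2947 + i \sqrt{1177}}{512} = \left(2947 + i \sqrt{1177}\right) \frac{1}{512} = \frac{2947}{512} + \frac{i \sqrt{1177}}{512}$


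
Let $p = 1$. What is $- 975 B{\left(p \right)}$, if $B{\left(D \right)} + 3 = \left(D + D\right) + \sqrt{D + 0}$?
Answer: $0$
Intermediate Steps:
$B{\left(D \right)} = -3 + \sqrt{D} + 2 D$ ($B{\left(D \right)} = -3 + \left(\left(D + D\right) + \sqrt{D + 0}\right) = -3 + \left(2 D + \sqrt{D}\right) = -3 + \left(\sqrt{D} + 2 D\right) = -3 + \sqrt{D} + 2 D$)
$- 975 B{\left(p \right)} = - 975 \left(-3 + \sqrt{1} + 2 \cdot 1\right) = - 975 \left(-3 + 1 + 2\right) = \left(-975\right) 0 = 0$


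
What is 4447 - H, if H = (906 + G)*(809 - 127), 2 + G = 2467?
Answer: -2294575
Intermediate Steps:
G = 2465 (G = -2 + 2467 = 2465)
H = 2299022 (H = (906 + 2465)*(809 - 127) = 3371*682 = 2299022)
4447 - H = 4447 - 1*2299022 = 4447 - 2299022 = -2294575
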